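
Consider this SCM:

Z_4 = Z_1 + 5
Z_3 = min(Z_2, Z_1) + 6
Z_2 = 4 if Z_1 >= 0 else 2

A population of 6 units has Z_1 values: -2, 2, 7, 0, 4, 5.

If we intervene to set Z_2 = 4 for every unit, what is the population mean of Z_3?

do(Z_2=4) breaks Z_2's dependence on Z_1. With Z_2=4 fixed, Z_3 across the units is 4, 8, 10, 6, 10, 10, mean 8.

8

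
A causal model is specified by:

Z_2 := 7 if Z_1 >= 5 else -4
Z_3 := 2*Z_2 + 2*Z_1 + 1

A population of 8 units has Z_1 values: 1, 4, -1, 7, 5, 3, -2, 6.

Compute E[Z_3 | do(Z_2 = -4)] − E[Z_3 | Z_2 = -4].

Under do(Z_2=-4), Z_2's equation is replaced by Z_2=-4 for every unit. Per-unit Z_3: -5, 1, -9, 7, 3, -1, -11, 5. Mean = -1.25.
Observing Z_2=-4 restricts to units where Z_2's equation naturally yields -4: Z_1 ∈ {1, 4, -1, 3, -2}. In that subpopulation Z_3 = -5, 1, -9, -1, -11, mean -5.
Difference = -1.25 − (-5) = 3.75.

3.75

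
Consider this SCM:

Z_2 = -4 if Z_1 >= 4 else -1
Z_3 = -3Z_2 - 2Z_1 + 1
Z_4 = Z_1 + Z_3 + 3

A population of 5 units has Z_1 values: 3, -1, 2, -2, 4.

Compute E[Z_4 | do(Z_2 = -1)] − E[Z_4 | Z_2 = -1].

The intervention sets Z_2=-1 in all 5 units regardless of Z_1. Recomputing Z_4 per unit gives 4, 8, 5, 9, 3; average 5.8.
E[Z_4|Z_2=-1] averages over only the 4 units with Z_2=-1 (Z_1 = 3, -1, 2, -2): Z_4 = 4, 8, 5, 9, mean 6.5.
Difference = 5.8 − 6.5 = -0.7.

-0.7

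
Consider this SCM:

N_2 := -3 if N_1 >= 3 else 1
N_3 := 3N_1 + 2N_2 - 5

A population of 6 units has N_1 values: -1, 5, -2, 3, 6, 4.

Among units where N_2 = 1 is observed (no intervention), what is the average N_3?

E[N_3|N_2=1] averages over only the 2 units with N_2=1 (N_1 = -1, -2): N_3 = -6, -9, mean -7.5.

-7.5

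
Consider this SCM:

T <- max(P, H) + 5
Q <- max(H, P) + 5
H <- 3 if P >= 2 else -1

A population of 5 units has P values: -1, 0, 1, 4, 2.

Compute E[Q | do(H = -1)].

Under do(H=-1), H's equation is replaced by H=-1 for every unit. Per-unit Q: 4, 5, 6, 9, 7. Mean = 6.2.

6.2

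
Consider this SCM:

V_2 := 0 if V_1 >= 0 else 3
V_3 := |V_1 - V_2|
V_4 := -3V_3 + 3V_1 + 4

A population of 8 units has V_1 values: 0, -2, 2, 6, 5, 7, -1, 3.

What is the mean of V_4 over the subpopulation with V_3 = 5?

-6.5

E[V_4|V_3=5] averages over only the 2 units with V_3=5 (V_1 = -2, 5): V_4 = -17, 4, mean -6.5.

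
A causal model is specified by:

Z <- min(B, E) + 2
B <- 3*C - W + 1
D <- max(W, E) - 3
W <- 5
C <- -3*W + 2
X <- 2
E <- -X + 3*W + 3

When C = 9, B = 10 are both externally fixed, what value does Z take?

12

Setting C = 9, B = 10 by intervention discards those variables' equations.
E = -X + 3*W + 3  [with X=2, W=5]  = 16
Z = min(B, E) + 2  [with B=10, E=16]  = 12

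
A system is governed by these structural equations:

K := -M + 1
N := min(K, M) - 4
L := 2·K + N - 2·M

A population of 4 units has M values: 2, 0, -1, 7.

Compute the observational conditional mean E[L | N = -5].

-5

Observing N=-5 restricts to units where N's equation naturally yields -5: M ∈ {2, -1}. In that subpopulation L = -11, 1, mean -5.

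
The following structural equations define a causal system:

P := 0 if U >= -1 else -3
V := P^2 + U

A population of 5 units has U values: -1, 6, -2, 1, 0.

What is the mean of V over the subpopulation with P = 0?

1.5

Conditioning on P=0 selects the 4 unit(s) with U ∈ {-1, 6, 1, 0}. Their V values: -1, 6, 1, 0. Mean = 1.5.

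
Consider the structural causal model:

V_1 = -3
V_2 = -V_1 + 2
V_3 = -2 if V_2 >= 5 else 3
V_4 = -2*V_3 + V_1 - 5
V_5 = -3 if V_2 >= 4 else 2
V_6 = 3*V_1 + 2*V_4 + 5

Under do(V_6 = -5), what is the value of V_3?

-2

do(V_6=-5) replaces the equation V_6 = 3*V_1 + 2*V_4 + 5 with the constant V_6 = -5.
V_3 is not downstream of the intervention, so its value is determined by the original equations.
V_2 = -V_1 + 2  [with V_1=-3]  = 5
V_3 = -2 if V_2 >= 5 else 3  [with V_2=5]  = -2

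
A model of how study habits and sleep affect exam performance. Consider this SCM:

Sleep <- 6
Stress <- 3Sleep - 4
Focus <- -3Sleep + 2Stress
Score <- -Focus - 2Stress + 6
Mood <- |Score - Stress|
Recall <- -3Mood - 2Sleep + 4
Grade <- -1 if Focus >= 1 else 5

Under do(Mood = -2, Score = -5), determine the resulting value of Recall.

-2

Setting Mood = -2, Score = -5 by intervention discards those variables' equations.
Recall = -3Mood - 2Sleep + 4  [with Mood=-2, Sleep=6]  = -2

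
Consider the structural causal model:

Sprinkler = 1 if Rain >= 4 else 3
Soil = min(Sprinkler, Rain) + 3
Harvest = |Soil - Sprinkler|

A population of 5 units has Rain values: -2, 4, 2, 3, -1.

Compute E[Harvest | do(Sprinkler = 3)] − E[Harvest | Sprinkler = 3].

Under do(Sprinkler=3), Sprinkler's equation is replaced by Sprinkler=3 for every unit. Per-unit Harvest: 2, 3, 2, 3, 1. Mean = 2.2.
Observing Sprinkler=3 restricts to units where Sprinkler's equation naturally yields 3: Rain ∈ {-2, 2, 3, -1}. In that subpopulation Harvest = 2, 2, 3, 1, mean 2.
Difference = 2.2 − 2 = 0.2.

0.2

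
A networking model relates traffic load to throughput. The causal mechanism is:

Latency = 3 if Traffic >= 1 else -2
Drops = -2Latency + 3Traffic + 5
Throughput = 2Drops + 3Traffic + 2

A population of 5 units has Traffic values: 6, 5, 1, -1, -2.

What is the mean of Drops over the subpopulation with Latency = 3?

Conditioning on Latency=3 selects the 3 unit(s) with Traffic ∈ {6, 5, 1}. Their Drops values: 17, 14, 2. Mean = 11.

11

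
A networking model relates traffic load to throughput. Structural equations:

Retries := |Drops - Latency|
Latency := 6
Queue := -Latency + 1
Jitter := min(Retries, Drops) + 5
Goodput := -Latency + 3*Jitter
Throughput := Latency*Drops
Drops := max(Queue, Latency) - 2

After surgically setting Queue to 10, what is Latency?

6

Under do(Queue=10), the mechanism Queue := -Latency + 1 is discarded; Queue is fixed at 10.
Latency is not downstream of the intervention, so its value is determined by the original equations.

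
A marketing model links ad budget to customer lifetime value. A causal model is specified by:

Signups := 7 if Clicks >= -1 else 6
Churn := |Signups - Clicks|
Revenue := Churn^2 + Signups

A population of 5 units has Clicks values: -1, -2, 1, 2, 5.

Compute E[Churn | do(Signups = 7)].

Under do(Signups=7), Signups's equation is replaced by Signups=7 for every unit. Per-unit Churn: 8, 9, 6, 5, 2. Mean = 6.

6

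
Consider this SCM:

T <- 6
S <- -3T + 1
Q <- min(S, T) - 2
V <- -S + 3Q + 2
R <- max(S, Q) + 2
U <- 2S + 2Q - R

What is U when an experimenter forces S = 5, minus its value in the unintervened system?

66

Under do(S=5), the mechanism S <- -3T + 1 is discarded; S is fixed at 5.
Q = min(S, T) - 2  [with S=5, T=6]  = 3
R = max(S, Q) + 2  [with S=5, Q=3]  = 7
U = 2S + 2Q - R  [with S=5, Q=3, R=7]  = 9
Without intervention: S = -3T + 1  [with T=6]  = -17; Q = min(S, T) - 2  [with S=-17, T=6]  = -19; R = max(S, Q) + 2  [with S=-17, Q=-19]  = -15; U = 2S + 2Q - R  [with S=-17, Q=-19, R=-15]  = -57.
Change = 9 − (-57) = 66.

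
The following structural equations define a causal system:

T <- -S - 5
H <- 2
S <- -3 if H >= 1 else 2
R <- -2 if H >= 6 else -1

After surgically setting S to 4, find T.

The intervention breaks the incoming arrows to S: S <- -3 if H >= 1 else 2 no longer applies, and S = 4.
T = -S - 5  [with S=4]  = -9

-9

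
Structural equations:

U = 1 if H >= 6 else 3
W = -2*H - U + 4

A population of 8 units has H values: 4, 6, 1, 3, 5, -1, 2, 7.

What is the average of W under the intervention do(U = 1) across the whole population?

Under do(U=1), U's equation is replaced by U=1 for every unit. Per-unit W: -5, -9, 1, -3, -7, 5, -1, -11. Mean = -3.75.

-3.75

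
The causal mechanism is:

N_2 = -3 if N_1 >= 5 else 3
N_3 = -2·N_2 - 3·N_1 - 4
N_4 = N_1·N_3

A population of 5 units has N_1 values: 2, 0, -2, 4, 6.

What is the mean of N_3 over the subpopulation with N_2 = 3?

-13

Observing N_2=3 restricts to units where N_2's equation naturally yields 3: N_1 ∈ {2, 0, -2, 4}. In that subpopulation N_3 = -16, -10, -4, -22, mean -13.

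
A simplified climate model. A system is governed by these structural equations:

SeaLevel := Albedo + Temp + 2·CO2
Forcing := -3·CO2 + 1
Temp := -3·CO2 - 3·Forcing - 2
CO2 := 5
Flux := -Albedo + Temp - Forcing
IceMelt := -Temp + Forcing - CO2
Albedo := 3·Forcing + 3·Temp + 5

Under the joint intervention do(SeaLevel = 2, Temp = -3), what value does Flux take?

Under do(SeaLevel = 2, Temp = -3), each intervened variable's structural equation is replaced by its fixed value.
Forcing = -3·CO2 + 1  [with CO2=5]  = -14
Albedo = 3·Forcing + 3·Temp + 5  [with Forcing=-14, Temp=-3]  = -46
Flux = -Albedo + Temp - Forcing  [with Albedo=-46, Temp=-3, Forcing=-14]  = 57

57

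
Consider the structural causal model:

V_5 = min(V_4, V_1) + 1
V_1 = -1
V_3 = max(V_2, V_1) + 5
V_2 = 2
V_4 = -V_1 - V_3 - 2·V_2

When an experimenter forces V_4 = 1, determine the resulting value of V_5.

0

Intervening sets V_4 = 1 and removes its equation (V_4 = -V_1 - V_3 - 2·V_2).
V_5 = min(V_4, V_1) + 1  [with V_4=1, V_1=-1]  = 0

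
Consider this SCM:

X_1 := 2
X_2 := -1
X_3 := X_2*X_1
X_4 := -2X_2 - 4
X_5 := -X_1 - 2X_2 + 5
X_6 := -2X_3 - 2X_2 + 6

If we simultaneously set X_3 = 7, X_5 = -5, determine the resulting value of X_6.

Setting X_3 = 7, X_5 = -5 by intervention discards those variables' equations.
X_6 = -2X_3 - 2X_2 + 6  [with X_3=7, X_2=-1]  = -6

-6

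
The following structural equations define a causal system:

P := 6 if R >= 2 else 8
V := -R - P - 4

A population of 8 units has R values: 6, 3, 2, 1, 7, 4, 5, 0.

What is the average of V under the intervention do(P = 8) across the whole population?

-15.5

Every unit gets P=8 under the intervention. V values become -18, -15, -14, -13, -19, -16, -17, -12; E[V|do(P=8)] = -15.5.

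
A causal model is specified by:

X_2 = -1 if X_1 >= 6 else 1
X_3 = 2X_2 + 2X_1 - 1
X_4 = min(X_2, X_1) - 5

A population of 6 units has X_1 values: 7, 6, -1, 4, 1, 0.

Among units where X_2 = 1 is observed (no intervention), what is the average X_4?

-4.75

Conditioning on X_2=1 selects the 4 unit(s) with X_1 ∈ {-1, 4, 1, 0}. Their X_4 values: -6, -4, -4, -5. Mean = -4.75.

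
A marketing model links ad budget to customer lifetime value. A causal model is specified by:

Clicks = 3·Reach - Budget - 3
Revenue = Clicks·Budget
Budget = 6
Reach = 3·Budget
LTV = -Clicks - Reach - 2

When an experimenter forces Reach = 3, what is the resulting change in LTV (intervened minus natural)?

do(Reach=3) replaces the equation Reach = 3·Budget with the constant Reach = 3.
Clicks = 3·Reach - Budget - 3  [with Reach=3, Budget=6]  = 0
LTV = -Clicks - Reach - 2  [with Clicks=0, Reach=3]  = -5
Without intervention: Reach = 3·Budget  [with Budget=6]  = 18; Clicks = 3·Reach - Budget - 3  [with Reach=18, Budget=6]  = 45; LTV = -Clicks - Reach - 2  [with Clicks=45, Reach=18]  = -65.
Change = -5 − (-65) = 60.

60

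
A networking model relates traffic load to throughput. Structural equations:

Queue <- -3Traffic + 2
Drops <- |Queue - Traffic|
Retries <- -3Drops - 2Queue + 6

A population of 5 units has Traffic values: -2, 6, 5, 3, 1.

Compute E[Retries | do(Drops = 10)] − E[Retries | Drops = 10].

12.6

The intervention sets Drops=10 in all 5 units regardless of Traffic. Recomputing Retries per unit gives -40, 8, 2, -10, -22; average -12.4.
E[Retries|Drops=10] averages over only the 2 units with Drops=10 (Traffic = -2, 3): Retries = -40, -10, mean -25.
Difference = -12.4 − (-25) = 12.6.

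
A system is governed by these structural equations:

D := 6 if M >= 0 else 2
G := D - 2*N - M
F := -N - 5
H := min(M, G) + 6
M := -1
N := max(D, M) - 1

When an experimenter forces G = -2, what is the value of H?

Under do(G=-2), the mechanism G := D - 2*N - M is discarded; G is fixed at -2.
H = min(M, G) + 6  [with M=-1, G=-2]  = 4

4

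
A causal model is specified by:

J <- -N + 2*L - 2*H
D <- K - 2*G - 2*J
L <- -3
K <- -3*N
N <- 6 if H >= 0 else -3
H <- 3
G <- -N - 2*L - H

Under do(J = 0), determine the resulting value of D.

Intervening sets J = 0 and removes its equation (J <- -N + 2*L - 2*H).
N = 6 if H >= 0 else -3  [with H=3]  = 6
G = -N - 2*L - H  [with N=6, L=-3, H=3]  = -3
K = -3*N  [with N=6]  = -18
D = K - 2*G - 2*J  [with K=-18, G=-3, J=0]  = -12

-12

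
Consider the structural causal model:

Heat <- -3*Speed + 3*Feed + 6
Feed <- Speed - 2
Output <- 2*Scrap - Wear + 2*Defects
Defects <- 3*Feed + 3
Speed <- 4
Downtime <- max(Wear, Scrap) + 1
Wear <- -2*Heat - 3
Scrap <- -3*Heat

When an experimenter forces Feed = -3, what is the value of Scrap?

Under do(Feed=-3), the mechanism Feed <- Speed - 2 is discarded; Feed is fixed at -3.
Heat = -3*Speed + 3*Feed + 6  [with Speed=4, Feed=-3]  = -15
Scrap = -3*Heat  [with Heat=-15]  = 45

45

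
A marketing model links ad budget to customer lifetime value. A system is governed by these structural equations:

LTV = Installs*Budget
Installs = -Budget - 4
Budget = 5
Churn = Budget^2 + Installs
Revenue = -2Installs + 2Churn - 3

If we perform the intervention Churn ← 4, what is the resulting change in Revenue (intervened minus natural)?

-24

The intervention breaks the incoming arrows to Churn: Churn = Budget^2 + Installs no longer applies, and Churn = 4.
Installs = -Budget - 4  [with Budget=5]  = -9
Revenue = -2Installs + 2Churn - 3  [with Installs=-9, Churn=4]  = 23
Without intervention: Installs = -Budget - 4  [with Budget=5]  = -9; Churn = Budget^2 + Installs  [with Budget=5, Installs=-9]  = 16; Revenue = -2Installs + 2Churn - 3  [with Installs=-9, Churn=16]  = 47.
Change = 23 − 47 = -24.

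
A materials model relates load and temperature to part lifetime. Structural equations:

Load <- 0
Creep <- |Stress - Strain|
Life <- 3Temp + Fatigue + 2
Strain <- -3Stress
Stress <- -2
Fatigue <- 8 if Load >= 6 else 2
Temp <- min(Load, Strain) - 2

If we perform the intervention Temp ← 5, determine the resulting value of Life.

The intervention breaks the incoming arrows to Temp: Temp <- min(Load, Strain) - 2 no longer applies, and Temp = 5.
Fatigue = 8 if Load >= 6 else 2  [with Load=0]  = 2
Life = 3Temp + Fatigue + 2  [with Temp=5, Fatigue=2]  = 19

19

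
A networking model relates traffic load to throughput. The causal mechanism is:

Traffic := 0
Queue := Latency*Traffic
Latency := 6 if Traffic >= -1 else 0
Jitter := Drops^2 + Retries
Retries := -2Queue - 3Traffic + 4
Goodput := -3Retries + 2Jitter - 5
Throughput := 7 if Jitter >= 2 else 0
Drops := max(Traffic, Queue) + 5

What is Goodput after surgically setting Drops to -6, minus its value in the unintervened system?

do(Drops=-6) replaces the equation Drops := max(Traffic, Queue) + 5 with the constant Drops = -6.
Latency = 6 if Traffic >= -1 else 0  [with Traffic=0]  = 6
Queue = Latency*Traffic  [with Latency=6, Traffic=0]  = 0
Retries = -2Queue - 3Traffic + 4  [with Queue=0, Traffic=0]  = 4
Jitter = Drops^2 + Retries  [with Drops=-6, Retries=4]  = 40
Goodput = -3Retries + 2Jitter - 5  [with Retries=4, Jitter=40]  = 63
Without intervention: Latency = 6 if Traffic >= -1 else 0  [with Traffic=0]  = 6; Queue = Latency*Traffic  [with Latency=6, Traffic=0]  = 0; Drops = max(Traffic, Queue) + 5  [with Traffic=0, Queue=0]  = 5; Retries = -2Queue - 3Traffic + 4  [with Queue=0, Traffic=0]  = 4; Jitter = Drops^2 + Retries  [with Drops=5, Retries=4]  = 29; Goodput = -3Retries + 2Jitter - 5  [with Retries=4, Jitter=29]  = 41.
Change = 63 − 41 = 22.

22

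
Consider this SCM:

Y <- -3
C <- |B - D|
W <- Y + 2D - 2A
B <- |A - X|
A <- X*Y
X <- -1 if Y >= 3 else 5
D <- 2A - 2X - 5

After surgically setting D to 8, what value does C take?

12

The intervention breaks the incoming arrows to D: D <- 2A - 2X - 5 no longer applies, and D = 8.
X = -1 if Y >= 3 else 5  [with Y=-3]  = 5
A = X*Y  [with X=5, Y=-3]  = -15
B = |A - X|  [with A=-15, X=5]  = 20
C = |B - D|  [with B=20, D=8]  = 12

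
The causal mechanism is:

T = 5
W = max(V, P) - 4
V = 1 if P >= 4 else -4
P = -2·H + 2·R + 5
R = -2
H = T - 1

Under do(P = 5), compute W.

Under do(P=5), the mechanism P = -2·H + 2·R + 5 is discarded; P is fixed at 5.
V = 1 if P >= 4 else -4  [with P=5]  = 1
W = max(V, P) - 4  [with V=1, P=5]  = 1

1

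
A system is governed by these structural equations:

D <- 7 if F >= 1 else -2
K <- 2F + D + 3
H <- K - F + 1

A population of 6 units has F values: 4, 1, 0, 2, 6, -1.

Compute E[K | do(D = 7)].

14

Every unit gets D=7 under the intervention. K values become 18, 12, 10, 14, 22, 8; E[K|do(D=7)] = 14.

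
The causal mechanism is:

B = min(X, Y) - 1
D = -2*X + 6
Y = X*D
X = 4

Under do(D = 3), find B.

Under do(D=3), the mechanism D = -2*X + 6 is discarded; D is fixed at 3.
Y = X*D  [with X=4, D=3]  = 12
B = min(X, Y) - 1  [with X=4, Y=12]  = 3

3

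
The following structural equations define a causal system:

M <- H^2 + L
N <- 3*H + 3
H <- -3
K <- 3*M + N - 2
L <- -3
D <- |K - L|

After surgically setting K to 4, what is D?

7

The intervention breaks the incoming arrows to K: K <- 3*M + N - 2 no longer applies, and K = 4.
D = |K - L|  [with K=4, L=-3]  = 7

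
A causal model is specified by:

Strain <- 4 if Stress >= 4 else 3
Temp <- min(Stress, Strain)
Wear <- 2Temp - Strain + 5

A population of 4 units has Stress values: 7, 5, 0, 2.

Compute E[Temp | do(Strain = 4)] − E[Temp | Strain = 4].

The intervention sets Strain=4 in all 4 units regardless of Stress. Recomputing Temp per unit gives 4, 4, 0, 2; average 2.5.
Conditioning on Strain=4 selects the 2 unit(s) with Stress ∈ {7, 5}. Their Temp values: 4, 4. Mean = 4.
Difference = 2.5 − 4 = -1.5.

-1.5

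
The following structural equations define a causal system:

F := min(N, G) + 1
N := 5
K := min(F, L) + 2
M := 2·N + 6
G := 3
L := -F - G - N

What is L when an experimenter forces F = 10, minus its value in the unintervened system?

The intervention breaks the incoming arrows to F: F := min(N, G) + 1 no longer applies, and F = 10.
L = -F - G - N  [with F=10, G=3, N=5]  = -18
Without intervention: F = min(N, G) + 1  [with N=5, G=3]  = 4; L = -F - G - N  [with F=4, G=3, N=5]  = -12.
Change = -18 − (-12) = -6.

-6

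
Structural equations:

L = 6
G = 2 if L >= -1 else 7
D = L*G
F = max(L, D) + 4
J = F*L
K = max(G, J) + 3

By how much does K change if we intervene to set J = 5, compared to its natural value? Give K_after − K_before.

The intervention breaks the incoming arrows to J: J = F*L no longer applies, and J = 5.
G = 2 if L >= -1 else 7  [with L=6]  = 2
K = max(G, J) + 3  [with G=2, J=5]  = 8
Without intervention: G = 2 if L >= -1 else 7  [with L=6]  = 2; D = L*G  [with L=6, G=2]  = 12; F = max(L, D) + 4  [with L=6, D=12]  = 16; J = F*L  [with F=16, L=6]  = 96; K = max(G, J) + 3  [with G=2, J=96]  = 99.
Change = 8 − 99 = -91.

-91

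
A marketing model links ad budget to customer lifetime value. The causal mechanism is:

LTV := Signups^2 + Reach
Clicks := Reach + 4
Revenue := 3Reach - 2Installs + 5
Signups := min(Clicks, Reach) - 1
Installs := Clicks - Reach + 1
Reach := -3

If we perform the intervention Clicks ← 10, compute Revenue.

-32

do(Clicks=10) replaces the equation Clicks := Reach + 4 with the constant Clicks = 10.
Installs = Clicks - Reach + 1  [with Clicks=10, Reach=-3]  = 14
Revenue = 3Reach - 2Installs + 5  [with Reach=-3, Installs=14]  = -32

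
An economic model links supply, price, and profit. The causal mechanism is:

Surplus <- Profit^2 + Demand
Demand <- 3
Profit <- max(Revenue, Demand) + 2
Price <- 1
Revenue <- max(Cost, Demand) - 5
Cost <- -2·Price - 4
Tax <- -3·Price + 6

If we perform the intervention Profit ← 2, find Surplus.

7

Intervening sets Profit = 2 and removes its equation (Profit <- max(Revenue, Demand) + 2).
Surplus = Profit^2 + Demand  [with Profit=2, Demand=3]  = 7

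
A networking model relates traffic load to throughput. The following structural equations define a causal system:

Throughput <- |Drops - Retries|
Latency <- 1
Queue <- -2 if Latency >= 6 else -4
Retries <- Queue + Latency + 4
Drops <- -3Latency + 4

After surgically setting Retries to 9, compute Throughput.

Intervening sets Retries = 9 and removes its equation (Retries <- Queue + Latency + 4).
Drops = -3Latency + 4  [with Latency=1]  = 1
Throughput = |Drops - Retries|  [with Drops=1, Retries=9]  = 8

8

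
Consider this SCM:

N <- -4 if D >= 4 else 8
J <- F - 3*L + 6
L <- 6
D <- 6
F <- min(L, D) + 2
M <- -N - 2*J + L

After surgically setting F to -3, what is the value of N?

Under do(F=-3), the mechanism F <- min(L, D) + 2 is discarded; F is fixed at -3.
Since N is not a descendant of the intervened variable, it is unaffected.
N = -4 if D >= 4 else 8  [with D=6]  = -4

-4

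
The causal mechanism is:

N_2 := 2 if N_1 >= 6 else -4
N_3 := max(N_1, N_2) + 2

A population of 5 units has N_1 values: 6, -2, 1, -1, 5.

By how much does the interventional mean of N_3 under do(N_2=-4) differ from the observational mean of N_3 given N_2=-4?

Every unit gets N_2=-4 under the intervention. N_3 values become 8, 0, 3, 1, 7; E[N_3|do(N_2=-4)] = 3.8.
Conditioning on N_2=-4 selects the 4 unit(s) with N_1 ∈ {-2, 1, -1, 5}. Their N_3 values: 0, 3, 1, 7. Mean = 2.75.
Difference = 3.8 − 2.75 = 1.05.

1.05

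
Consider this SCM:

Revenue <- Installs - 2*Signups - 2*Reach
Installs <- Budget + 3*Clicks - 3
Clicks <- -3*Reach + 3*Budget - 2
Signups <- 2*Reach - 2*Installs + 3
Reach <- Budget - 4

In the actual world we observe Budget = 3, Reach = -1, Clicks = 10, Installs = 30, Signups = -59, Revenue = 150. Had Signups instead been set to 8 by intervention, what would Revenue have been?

16

The intervention breaks the incoming arrows to Signups: Signups <- 2*Reach - 2*Installs + 3 no longer applies, and Signups = 8.
Reach = Budget - 4  [with Budget=3]  = -1
Clicks = -3*Reach + 3*Budget - 2  [with Reach=-1, Budget=3]  = 10
Installs = Budget + 3*Clicks - 3  [with Budget=3, Clicks=10]  = 30
Revenue = Installs - 2*Signups - 2*Reach  [with Installs=30, Signups=8, Reach=-1]  = 16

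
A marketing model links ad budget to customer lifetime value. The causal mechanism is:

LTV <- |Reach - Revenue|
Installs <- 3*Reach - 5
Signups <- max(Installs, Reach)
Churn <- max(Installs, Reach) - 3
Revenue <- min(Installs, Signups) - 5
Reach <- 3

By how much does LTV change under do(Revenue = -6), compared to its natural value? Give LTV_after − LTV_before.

5

The intervention breaks the incoming arrows to Revenue: Revenue <- min(Installs, Signups) - 5 no longer applies, and Revenue = -6.
LTV = |Reach - Revenue|  [with Reach=3, Revenue=-6]  = 9
Without intervention: Installs = 3*Reach - 5  [with Reach=3]  = 4; Signups = max(Installs, Reach)  [with Installs=4, Reach=3]  = 4; Revenue = min(Installs, Signups) - 5  [with Installs=4, Signups=4]  = -1; LTV = |Reach - Revenue|  [with Reach=3, Revenue=-1]  = 4.
Change = 9 − 4 = 5.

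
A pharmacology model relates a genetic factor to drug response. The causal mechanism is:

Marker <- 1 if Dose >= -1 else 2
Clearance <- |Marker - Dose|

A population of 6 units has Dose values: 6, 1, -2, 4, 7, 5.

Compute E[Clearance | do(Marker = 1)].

3.5

Under do(Marker=1), Marker's equation is replaced by Marker=1 for every unit. Per-unit Clearance: 5, 0, 3, 3, 6, 4. Mean = 3.5.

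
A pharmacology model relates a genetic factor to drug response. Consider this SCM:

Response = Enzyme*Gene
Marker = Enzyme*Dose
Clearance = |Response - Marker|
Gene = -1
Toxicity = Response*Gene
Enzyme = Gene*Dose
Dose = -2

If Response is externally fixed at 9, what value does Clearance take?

Under do(Response=9), the mechanism Response = Enzyme*Gene is discarded; Response is fixed at 9.
Enzyme = Gene*Dose  [with Gene=-1, Dose=-2]  = 2
Marker = Enzyme*Dose  [with Enzyme=2, Dose=-2]  = -4
Clearance = |Response - Marker|  [with Response=9, Marker=-4]  = 13

13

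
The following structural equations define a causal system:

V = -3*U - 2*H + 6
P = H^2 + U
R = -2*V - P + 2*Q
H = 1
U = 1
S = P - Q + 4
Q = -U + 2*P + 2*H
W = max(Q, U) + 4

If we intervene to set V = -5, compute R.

The intervention breaks the incoming arrows to V: V = -3*U - 2*H + 6 no longer applies, and V = -5.
P = H^2 + U  [with H=1, U=1]  = 2
Q = -U + 2*P + 2*H  [with U=1, P=2, H=1]  = 5
R = -2*V - P + 2*Q  [with V=-5, P=2, Q=5]  = 18

18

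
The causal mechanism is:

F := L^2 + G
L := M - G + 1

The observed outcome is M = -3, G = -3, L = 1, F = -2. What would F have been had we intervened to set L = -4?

13

The intervention breaks the incoming arrows to L: L := M - G + 1 no longer applies, and L = -4.
F = L^2 + G  [with L=-4, G=-3]  = 13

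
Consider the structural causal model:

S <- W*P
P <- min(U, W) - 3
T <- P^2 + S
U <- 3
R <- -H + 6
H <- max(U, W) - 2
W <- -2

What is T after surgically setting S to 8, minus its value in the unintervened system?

Intervening sets S = 8 and removes its equation (S <- W*P).
P = min(U, W) - 3  [with U=3, W=-2]  = -5
T = P^2 + S  [with P=-5, S=8]  = 33
Without intervention: P = min(U, W) - 3  [with U=3, W=-2]  = -5; S = W*P  [with W=-2, P=-5]  = 10; T = P^2 + S  [with P=-5, S=10]  = 35.
Change = 33 − 35 = -2.

-2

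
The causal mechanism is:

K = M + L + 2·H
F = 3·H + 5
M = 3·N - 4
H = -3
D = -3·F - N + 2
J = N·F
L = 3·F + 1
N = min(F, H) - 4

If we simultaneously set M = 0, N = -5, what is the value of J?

The joint intervention fixes M = 0, N = -5, removing each variable's own equation.
F = 3·H + 5  [with H=-3]  = -4
J = N·F  [with N=-5, F=-4]  = 20

20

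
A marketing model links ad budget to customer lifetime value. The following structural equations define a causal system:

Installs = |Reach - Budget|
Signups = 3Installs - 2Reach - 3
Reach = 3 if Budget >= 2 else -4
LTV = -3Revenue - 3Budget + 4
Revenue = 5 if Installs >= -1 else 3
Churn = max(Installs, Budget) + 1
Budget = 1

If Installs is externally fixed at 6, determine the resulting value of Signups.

23

The intervention breaks the incoming arrows to Installs: Installs = |Reach - Budget| no longer applies, and Installs = 6.
Reach = 3 if Budget >= 2 else -4  [with Budget=1]  = -4
Signups = 3Installs - 2Reach - 3  [with Installs=6, Reach=-4]  = 23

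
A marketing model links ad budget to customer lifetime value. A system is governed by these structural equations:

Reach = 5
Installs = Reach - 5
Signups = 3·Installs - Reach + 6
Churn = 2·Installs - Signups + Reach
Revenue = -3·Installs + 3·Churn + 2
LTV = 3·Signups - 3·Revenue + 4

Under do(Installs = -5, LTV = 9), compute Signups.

The joint intervention fixes Installs = -5, LTV = 9, removing each variable's own equation.
Signups = 3·Installs - Reach + 6  [with Installs=-5, Reach=5]  = -14

-14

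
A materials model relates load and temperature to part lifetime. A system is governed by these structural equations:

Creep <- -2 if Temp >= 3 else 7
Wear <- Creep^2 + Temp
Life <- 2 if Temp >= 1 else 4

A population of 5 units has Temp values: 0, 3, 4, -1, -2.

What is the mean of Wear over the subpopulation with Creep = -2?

E[Wear|Creep=-2] averages over only the 2 units with Creep=-2 (Temp = 3, 4): Wear = 7, 8, mean 7.5.

7.5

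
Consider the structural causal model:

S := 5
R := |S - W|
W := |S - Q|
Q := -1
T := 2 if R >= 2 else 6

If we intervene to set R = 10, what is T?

Intervening sets R = 10 and removes its equation (R := |S - W|).
T = 2 if R >= 2 else 6  [with R=10]  = 2

2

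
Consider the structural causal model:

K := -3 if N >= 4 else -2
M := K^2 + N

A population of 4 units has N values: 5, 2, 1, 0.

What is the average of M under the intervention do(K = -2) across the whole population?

Every unit gets K=-2 under the intervention. M values become 9, 6, 5, 4; E[M|do(K=-2)] = 6.

6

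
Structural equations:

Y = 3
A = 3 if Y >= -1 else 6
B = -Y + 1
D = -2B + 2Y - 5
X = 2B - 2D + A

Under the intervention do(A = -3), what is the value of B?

-2

The intervention breaks the incoming arrows to A: A = 3 if Y >= -1 else 6 no longer applies, and A = -3.
Since B is not a descendant of the intervened variable, it is unaffected.
B = -Y + 1  [with Y=3]  = -2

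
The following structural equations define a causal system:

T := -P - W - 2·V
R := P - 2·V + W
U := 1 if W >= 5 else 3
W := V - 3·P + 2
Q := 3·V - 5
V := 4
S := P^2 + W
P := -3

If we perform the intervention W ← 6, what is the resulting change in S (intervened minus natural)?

The intervention breaks the incoming arrows to W: W := V - 3·P + 2 no longer applies, and W = 6.
S = P^2 + W  [with P=-3, W=6]  = 15
Without intervention: W = V - 3·P + 2  [with V=4, P=-3]  = 15; S = P^2 + W  [with P=-3, W=15]  = 24.
Change = 15 − 24 = -9.

-9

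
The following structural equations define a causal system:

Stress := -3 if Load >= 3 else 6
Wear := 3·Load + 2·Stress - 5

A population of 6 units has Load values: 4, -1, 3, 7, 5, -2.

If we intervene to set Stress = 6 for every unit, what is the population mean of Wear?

15

do(Stress=6) breaks Stress's dependence on Load. With Stress=6 fixed, Wear across the units is 19, 4, 16, 28, 22, 1, mean 15.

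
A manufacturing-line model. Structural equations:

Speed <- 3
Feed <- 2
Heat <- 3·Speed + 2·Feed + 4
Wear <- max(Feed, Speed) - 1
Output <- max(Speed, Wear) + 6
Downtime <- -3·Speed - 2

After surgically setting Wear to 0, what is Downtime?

-11

Under do(Wear=0), the mechanism Wear <- max(Feed, Speed) - 1 is discarded; Wear is fixed at 0.
Since Downtime is not a descendant of the intervened variable, it is unaffected.
Downtime = -3·Speed - 2  [with Speed=3]  = -11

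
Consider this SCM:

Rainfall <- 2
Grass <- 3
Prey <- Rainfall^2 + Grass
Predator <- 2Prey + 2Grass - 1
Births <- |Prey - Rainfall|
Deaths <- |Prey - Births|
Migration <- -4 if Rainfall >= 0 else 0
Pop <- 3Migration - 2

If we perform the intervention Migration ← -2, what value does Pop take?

-8

do(Migration=-2) replaces the equation Migration <- -4 if Rainfall >= 0 else 0 with the constant Migration = -2.
Pop = 3Migration - 2  [with Migration=-2]  = -8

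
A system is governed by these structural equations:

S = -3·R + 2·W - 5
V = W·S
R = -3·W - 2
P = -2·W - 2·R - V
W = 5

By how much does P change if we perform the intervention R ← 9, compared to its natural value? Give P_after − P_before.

do(R=9) replaces the equation R = -3·W - 2 with the constant R = 9.
S = -3·R + 2·W - 5  [with R=9, W=5]  = -22
V = W·S  [with W=5, S=-22]  = -110
P = -2·W - 2·R - V  [with W=5, R=9, V=-110]  = 82
Without intervention: R = -3·W - 2  [with W=5]  = -17; S = -3·R + 2·W - 5  [with R=-17, W=5]  = 56; V = W·S  [with W=5, S=56]  = 280; P = -2·W - 2·R - V  [with W=5, R=-17, V=280]  = -256.
Change = 82 − (-256) = 338.

338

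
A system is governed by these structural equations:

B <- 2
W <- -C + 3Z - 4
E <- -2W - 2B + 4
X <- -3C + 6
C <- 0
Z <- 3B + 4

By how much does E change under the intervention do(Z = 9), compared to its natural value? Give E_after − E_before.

Under do(Z=9), the mechanism Z <- 3B + 4 is discarded; Z is fixed at 9.
W = -C + 3Z - 4  [with C=0, Z=9]  = 23
E = -2W - 2B + 4  [with W=23, B=2]  = -46
Without intervention: Z = 3B + 4  [with B=2]  = 10; W = -C + 3Z - 4  [with C=0, Z=10]  = 26; E = -2W - 2B + 4  [with W=26, B=2]  = -52.
Change = -46 − (-52) = 6.

6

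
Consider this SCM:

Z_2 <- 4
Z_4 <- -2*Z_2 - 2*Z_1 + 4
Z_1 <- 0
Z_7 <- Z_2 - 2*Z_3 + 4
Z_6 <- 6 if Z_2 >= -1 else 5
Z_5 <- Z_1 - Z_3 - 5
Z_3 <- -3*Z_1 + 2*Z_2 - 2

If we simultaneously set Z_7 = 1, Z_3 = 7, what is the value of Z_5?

-12

Under do(Z_7 = 1, Z_3 = 7), each intervened variable's structural equation is replaced by its fixed value.
Z_5 = Z_1 - Z_3 - 5  [with Z_1=0, Z_3=7]  = -12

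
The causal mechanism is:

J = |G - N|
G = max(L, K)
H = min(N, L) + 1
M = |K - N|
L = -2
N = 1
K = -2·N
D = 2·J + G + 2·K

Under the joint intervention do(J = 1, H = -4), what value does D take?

-4

Setting J = 1, H = -4 by intervention discards those variables' equations.
K = -2·N  [with N=1]  = -2
G = max(L, K)  [with L=-2, K=-2]  = -2
D = 2·J + G + 2·K  [with J=1, G=-2, K=-2]  = -4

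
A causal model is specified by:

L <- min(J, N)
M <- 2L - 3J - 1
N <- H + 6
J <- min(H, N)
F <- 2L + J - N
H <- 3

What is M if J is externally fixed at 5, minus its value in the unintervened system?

-2

do(J=5) replaces the equation J <- min(H, N) with the constant J = 5.
N = H + 6  [with H=3]  = 9
L = min(J, N)  [with J=5, N=9]  = 5
M = 2L - 3J - 1  [with L=5, J=5]  = -6
Without intervention: N = H + 6  [with H=3]  = 9; J = min(H, N)  [with H=3, N=9]  = 3; L = min(J, N)  [with J=3, N=9]  = 3; M = 2L - 3J - 1  [with L=3, J=3]  = -4.
Change = -6 − (-4) = -2.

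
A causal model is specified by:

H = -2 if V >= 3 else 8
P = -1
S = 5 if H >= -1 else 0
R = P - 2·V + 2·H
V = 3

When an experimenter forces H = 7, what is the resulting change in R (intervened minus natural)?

The intervention breaks the incoming arrows to H: H = -2 if V >= 3 else 8 no longer applies, and H = 7.
R = P - 2·V + 2·H  [with P=-1, V=3, H=7]  = 7
Without intervention: H = -2 if V >= 3 else 8  [with V=3]  = -2; R = P - 2·V + 2·H  [with P=-1, V=3, H=-2]  = -11.
Change = 7 − (-11) = 18.

18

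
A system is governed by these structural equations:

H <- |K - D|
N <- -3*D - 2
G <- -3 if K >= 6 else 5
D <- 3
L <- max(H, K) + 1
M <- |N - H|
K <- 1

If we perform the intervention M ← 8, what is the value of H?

2

do(M=8) replaces the equation M <- |N - H| with the constant M = 8.
No directed path runs from M to H, so H keeps its natural value.
H = |K - D|  [with K=1, D=3]  = 2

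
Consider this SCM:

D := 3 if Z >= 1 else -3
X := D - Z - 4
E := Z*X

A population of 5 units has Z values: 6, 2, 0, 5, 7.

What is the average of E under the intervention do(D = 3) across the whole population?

do(D=3) breaks D's dependence on Z. With D=3 fixed, E across the units is -42, -6, 0, -30, -56, mean -26.8.

-26.8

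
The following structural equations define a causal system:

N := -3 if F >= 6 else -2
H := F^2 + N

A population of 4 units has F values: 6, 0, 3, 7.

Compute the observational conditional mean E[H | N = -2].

E[H|N=-2] averages over only the 2 units with N=-2 (F = 0, 3): H = -2, 7, mean 2.5.

2.5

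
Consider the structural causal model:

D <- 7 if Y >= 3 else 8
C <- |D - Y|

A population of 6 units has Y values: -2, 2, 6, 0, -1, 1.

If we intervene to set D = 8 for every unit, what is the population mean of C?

7

Every unit gets D=8 under the intervention. C values become 10, 6, 2, 8, 9, 7; E[C|do(D=8)] = 7.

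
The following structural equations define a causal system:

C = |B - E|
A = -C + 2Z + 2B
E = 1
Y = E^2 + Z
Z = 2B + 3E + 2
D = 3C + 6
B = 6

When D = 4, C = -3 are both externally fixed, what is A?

Setting D = 4, C = -3 by intervention discards those variables' equations.
Z = 2B + 3E + 2  [with B=6, E=1]  = 17
A = -C + 2Z + 2B  [with C=-3, Z=17, B=6]  = 49

49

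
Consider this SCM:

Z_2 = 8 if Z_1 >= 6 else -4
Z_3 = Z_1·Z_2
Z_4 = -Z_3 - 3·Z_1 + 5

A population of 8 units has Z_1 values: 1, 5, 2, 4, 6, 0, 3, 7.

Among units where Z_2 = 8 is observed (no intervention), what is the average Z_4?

-66.5

Observing Z_2=8 restricts to units where Z_2's equation naturally yields 8: Z_1 ∈ {6, 7}. In that subpopulation Z_4 = -61, -72, mean -66.5.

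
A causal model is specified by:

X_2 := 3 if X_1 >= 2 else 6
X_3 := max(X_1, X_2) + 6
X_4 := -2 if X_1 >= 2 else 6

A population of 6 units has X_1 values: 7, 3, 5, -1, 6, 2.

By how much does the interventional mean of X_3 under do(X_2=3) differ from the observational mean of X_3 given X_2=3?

-0.3

do(X_2=3) breaks X_2's dependence on X_1. With X_2=3 fixed, X_3 across the units is 13, 9, 11, 9, 12, 9, mean 10.5.
Observing X_2=3 restricts to units where X_2's equation naturally yields 3: X_1 ∈ {7, 3, 5, 6, 2}. In that subpopulation X_3 = 13, 9, 11, 12, 9, mean 10.8.
Difference = 10.5 − 10.8 = -0.3.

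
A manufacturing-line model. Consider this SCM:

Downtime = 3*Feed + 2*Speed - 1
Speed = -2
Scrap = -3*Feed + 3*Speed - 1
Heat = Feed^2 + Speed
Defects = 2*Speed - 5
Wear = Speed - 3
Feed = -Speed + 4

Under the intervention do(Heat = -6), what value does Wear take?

The intervention breaks the incoming arrows to Heat: Heat = Feed^2 + Speed no longer applies, and Heat = -6.
Wear is not downstream of the intervention, so its value is determined by the original equations.
Wear = Speed - 3  [with Speed=-2]  = -5

-5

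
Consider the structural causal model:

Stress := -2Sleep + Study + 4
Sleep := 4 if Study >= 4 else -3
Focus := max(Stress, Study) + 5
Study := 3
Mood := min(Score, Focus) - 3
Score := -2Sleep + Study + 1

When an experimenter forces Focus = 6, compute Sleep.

-3

The intervention breaks the incoming arrows to Focus: Focus := max(Stress, Study) + 5 no longer applies, and Focus = 6.
Since Sleep is not a descendant of the intervened variable, it is unaffected.
Sleep = 4 if Study >= 4 else -3  [with Study=3]  = -3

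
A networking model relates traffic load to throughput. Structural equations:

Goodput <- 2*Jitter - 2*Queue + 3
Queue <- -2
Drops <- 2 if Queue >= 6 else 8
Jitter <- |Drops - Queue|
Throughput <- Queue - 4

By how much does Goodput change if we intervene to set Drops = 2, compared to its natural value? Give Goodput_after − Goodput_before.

do(Drops=2) replaces the equation Drops <- 2 if Queue >= 6 else 8 with the constant Drops = 2.
Jitter = |Drops - Queue|  [with Drops=2, Queue=-2]  = 4
Goodput = 2*Jitter - 2*Queue + 3  [with Jitter=4, Queue=-2]  = 15
Without intervention: Drops = 2 if Queue >= 6 else 8  [with Queue=-2]  = 8; Jitter = |Drops - Queue|  [with Drops=8, Queue=-2]  = 10; Goodput = 2*Jitter - 2*Queue + 3  [with Jitter=10, Queue=-2]  = 27.
Change = 15 − 27 = -12.

-12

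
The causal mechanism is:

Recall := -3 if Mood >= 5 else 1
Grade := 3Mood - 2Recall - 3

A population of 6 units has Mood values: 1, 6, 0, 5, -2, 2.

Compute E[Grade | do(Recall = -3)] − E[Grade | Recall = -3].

-10.5

Under do(Recall=-3), Recall's equation is replaced by Recall=-3 for every unit. Per-unit Grade: 6, 21, 3, 18, -3, 9. Mean = 9.
Observing Recall=-3 restricts to units where Recall's equation naturally yields -3: Mood ∈ {6, 5}. In that subpopulation Grade = 21, 18, mean 19.5.
Difference = 9 − 19.5 = -10.5.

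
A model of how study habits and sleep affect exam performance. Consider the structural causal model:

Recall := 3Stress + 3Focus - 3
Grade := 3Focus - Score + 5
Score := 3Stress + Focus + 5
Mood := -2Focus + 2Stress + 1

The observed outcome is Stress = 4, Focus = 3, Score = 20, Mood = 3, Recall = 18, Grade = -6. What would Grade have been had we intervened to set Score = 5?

The intervention breaks the incoming arrows to Score: Score := 3Stress + Focus + 5 no longer applies, and Score = 5.
Grade = 3Focus - Score + 5  [with Focus=3, Score=5]  = 9

9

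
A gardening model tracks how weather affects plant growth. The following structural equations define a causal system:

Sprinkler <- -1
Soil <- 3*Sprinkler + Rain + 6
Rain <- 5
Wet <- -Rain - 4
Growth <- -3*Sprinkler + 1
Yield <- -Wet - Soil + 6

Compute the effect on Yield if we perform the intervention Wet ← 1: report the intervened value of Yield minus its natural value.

Under do(Wet=1), the mechanism Wet <- -Rain - 4 is discarded; Wet is fixed at 1.
Soil = 3*Sprinkler + Rain + 6  [with Sprinkler=-1, Rain=5]  = 8
Yield = -Wet - Soil + 6  [with Wet=1, Soil=8]  = -3
Without intervention: Soil = 3*Sprinkler + Rain + 6  [with Sprinkler=-1, Rain=5]  = 8; Wet = -Rain - 4  [with Rain=5]  = -9; Yield = -Wet - Soil + 6  [with Wet=-9, Soil=8]  = 7.
Change = -3 − 7 = -10.

-10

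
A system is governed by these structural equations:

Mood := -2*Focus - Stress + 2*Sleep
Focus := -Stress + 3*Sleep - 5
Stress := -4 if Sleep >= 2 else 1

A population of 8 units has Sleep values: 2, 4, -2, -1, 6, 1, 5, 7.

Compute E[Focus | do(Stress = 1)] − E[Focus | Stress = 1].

10.25

do(Stress=1) breaks Stress's dependence on Sleep. With Stress=1 fixed, Focus across the units is 0, 6, -12, -9, 12, -3, 9, 15, mean 2.25.
E[Focus|Stress=1] averages over only the 3 units with Stress=1 (Sleep = -2, -1, 1): Focus = -12, -9, -3, mean -8.
Difference = 2.25 − (-8) = 10.25.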